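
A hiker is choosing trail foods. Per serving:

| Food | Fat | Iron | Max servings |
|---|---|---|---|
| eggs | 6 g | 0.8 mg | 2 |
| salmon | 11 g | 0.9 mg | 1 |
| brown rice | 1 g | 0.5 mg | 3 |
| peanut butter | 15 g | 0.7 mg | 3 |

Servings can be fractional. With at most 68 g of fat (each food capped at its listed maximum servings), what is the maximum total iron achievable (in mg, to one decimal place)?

6.0 mg

Iron per g fat: brown rice 0.5, eggs 0.1333, salmon 0.08182, peanut butter 0.04667.
Take 3 servings of brown rice: uses 3 g fat, +1.5 mg iron (running total 1.5 mg).
Take 2 servings of eggs: uses 12 g fat, +1.6 mg iron (running total 3.1 mg).
Take 1 serving of salmon: uses 11 g fat, +0.9 mg iron (running total 4.0 mg).
Take 2.8 servings of peanut butter: uses 42 g fat, +2.0 mg iron (running total 6.0 mg).
Filling greedily by iron-per-g fat is optimal for one linear limit, giving 6.0 mg.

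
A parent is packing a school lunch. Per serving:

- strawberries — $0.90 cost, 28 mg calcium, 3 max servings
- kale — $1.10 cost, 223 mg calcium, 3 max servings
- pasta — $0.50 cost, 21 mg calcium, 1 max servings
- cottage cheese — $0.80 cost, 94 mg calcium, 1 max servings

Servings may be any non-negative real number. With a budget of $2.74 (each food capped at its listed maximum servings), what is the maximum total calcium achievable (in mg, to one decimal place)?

Calcium per dollar: kale 202.7, cottage cheese 117.5, pasta 42, strawberries 31.11.
Take 2.491 servings of kale: spends $2.74, +555.5 mg calcium (running total 555.5 mg).
Greedy by best ratio exhausts the cost allowance optimally: 555.5 mg.

555.5 mg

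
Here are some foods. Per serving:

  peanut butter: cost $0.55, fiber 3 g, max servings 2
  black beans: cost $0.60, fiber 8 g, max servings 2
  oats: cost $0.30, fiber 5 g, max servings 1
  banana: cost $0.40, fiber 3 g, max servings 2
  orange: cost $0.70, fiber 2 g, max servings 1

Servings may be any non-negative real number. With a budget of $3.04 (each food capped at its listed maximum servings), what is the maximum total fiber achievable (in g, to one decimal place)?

31.0 g

Fiber per dollar: oats 16.67, black beans 13.33, banana 7.5, peanut butter 5.455, orange 2.857.
Take 1 serving of oats: spends $0.30, +5.0 g fiber (running total 5.0 g).
Take 2 servings of black beans: spends $1.20, +16.0 g fiber (running total 21.0 g).
Take 2 servings of banana: spends $0.80, +6.0 g fiber (running total 27.0 g).
Take 1.345 servings of peanut butter: spends $0.74, +4.0 g fiber (running total 31.0 g).
Filling greedily by fiber-per-dollar is optimal for one linear limit, giving 31.0 g.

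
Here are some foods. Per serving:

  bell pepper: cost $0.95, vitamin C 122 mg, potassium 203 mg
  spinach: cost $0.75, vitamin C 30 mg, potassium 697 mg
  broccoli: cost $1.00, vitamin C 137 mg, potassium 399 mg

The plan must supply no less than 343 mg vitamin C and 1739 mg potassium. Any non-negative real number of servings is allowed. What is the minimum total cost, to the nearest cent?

bell pepper only: max(343/122, 1739/203) = 8.567 servings → $8.14.
spinach only: max(343/30, 1739/697) = 11.43 servings → $8.57.
broccoli only: max(343/137, 1739/399) = 4.358 servings → $4.36.
bell pepper + spinach with both tight: 2.368 servings and 1.805 servings → $3.60.
bell pepper + broccoli with both targets exact would need a negative amount; discard.
spinach + broccoli with both tight: 1.214 servings and 2.238 servings → $3.15.
So the least-cost plan costs $3.15.

$3.15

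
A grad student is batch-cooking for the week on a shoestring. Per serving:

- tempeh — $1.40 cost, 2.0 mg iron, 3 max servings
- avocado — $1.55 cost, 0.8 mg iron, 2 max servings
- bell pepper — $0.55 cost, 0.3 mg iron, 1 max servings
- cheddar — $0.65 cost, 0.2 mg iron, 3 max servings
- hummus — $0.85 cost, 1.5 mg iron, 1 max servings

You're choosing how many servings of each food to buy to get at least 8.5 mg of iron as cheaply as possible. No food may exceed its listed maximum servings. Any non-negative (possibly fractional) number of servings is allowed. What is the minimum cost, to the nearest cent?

Cost per mg of iron: hummus $0.5667, tempeh $0.7000, bell pepper $1.8333, avocado $1.9375, cheddar $3.2500.
Take 1 serving of hummus: +1.5 mg iron for $0.85 (total $0.85, still need 7.0 mg).
Take 3 servings of tempeh: +6.0 mg iron for $4.20 (total $5.05, still need 1.0 mg).
Take 1 serving of bell pepper: +0.3 mg iron for $0.55 (total $5.60, still need 0.7 mg).
Take 0.875 servings of avocado: +0.7 mg iron for $1.36 (total $6.96, still need 0.0 mg).
Filling from the cheapest source first is optimal under one linear minimum: $6.96.

$6.96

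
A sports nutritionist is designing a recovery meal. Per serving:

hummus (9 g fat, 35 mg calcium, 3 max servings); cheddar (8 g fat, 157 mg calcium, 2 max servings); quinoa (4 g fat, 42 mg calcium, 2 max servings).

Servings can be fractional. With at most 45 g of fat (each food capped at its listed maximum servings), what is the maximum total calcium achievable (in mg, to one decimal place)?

479.7 mg

Calcium per g fat: cheddar 19.62, quinoa 10.5, hummus 3.889.
Take 2 servings of cheddar: uses 16 g fat, +314.0 mg calcium (running total 314.0 mg).
Take 2 servings of quinoa: uses 8 g fat, +84.0 mg calcium (running total 398.0 mg).
Take 2.333 servings of hummus: uses 21 g fat, +81.7 mg calcium (running total 479.7 mg).
Filling greedily by calcium-per-g fat is optimal for one linear limit, giving 479.7 mg.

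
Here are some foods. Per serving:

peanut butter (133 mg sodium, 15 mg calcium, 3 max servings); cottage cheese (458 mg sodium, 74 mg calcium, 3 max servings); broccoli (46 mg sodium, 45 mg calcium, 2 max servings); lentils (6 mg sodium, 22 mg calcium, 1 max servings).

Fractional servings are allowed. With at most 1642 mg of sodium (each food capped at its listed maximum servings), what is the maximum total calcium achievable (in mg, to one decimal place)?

Calcium per mg sodium: lentils 3.667, broccoli 0.9783, cottage cheese 0.1616, peanut butter 0.1128.
Take 1 serving of lentils: uses 6 mg sodium, +22.0 mg calcium (running total 22.0 mg).
Take 2 servings of broccoli: uses 92 mg sodium, +90.0 mg calcium (running total 112.0 mg).
Take 3 servings of cottage cheese: uses 1374 mg sodium, +222.0 mg calcium (running total 334.0 mg).
Take 1.278 servings of peanut butter: uses 170 mg sodium, +19.2 mg calcium (running total 353.2 mg).
Filling greedily by calcium-per-mg sodium is optimal for one linear limit, giving 353.2 mg.

353.2 mg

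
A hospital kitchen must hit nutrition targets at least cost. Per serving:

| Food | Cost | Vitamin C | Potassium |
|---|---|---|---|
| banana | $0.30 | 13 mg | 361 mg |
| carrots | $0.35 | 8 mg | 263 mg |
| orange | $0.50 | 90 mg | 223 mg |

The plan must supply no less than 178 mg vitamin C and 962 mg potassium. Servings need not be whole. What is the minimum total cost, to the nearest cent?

An LP optimum is at a vertex; with two nutrient constraints at most two foods are used. Check each candidate.
banana only: max(178/13, 962/361) = 13.69 servings → $4.11.
carrots only: max(178/8, 962/263) = 22.25 servings → $7.79.
orange only: max(178/90, 962/223) = 4.314 servings → $2.16.
banana + carrots: intersection lies outside the first quadrant.
banana + orange with both tight: 1.584 servings and 1.749 servings → $1.35.
carrots + orange with both tight: 2.142 servings and 1.787 servings → $1.64.
So the least-cost plan costs $1.35.

$1.35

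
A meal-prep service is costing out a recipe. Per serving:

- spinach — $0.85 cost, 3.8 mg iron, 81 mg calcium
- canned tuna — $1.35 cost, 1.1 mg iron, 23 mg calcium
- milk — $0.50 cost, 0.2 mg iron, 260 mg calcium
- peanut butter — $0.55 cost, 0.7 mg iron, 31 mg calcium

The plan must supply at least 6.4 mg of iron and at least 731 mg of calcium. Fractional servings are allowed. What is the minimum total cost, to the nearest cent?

$2.49

spinach only: max(6.4/3.8, 731/81) = 9.025 servings → $7.67.
canned tuna only: max(6.4/1.1, 731/23) = 31.78 servings → $42.91.
milk only: max(6.4/0.2, 731/260) = 32 servings → $16.00.
peanut butter only: max(6.4/0.7, 731/31) = 23.58 servings → $12.97.
spinach + canned tuna with both targets exact would need a negative amount; discard.
spinach + milk with both tight: 1.562 servings and 2.325 servings → $2.49.
spinach + peanut butter: the both-tight solution has a negative serving — not a feasible corner.
canned tuna + milk with both tight: 5.394 servings and 2.334 servings → $8.45.
canned tuna + peanut butter: intersection lies outside the first quadrant.
milk + peanut butter with both tight: 1.782 servings and 8.634 servings → $5.64.
The minimum over all feasible corners is $2.49.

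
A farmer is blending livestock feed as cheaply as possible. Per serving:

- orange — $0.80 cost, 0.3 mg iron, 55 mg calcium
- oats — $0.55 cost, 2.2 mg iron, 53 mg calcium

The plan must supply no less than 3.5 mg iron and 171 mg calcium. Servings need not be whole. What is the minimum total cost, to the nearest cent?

$1.77

For a min-cost LP with two ≥-constraints, a basic feasible solution has at most two positive variables.
orange only: max(3.5/0.3, 171/55) = 11.67 servings → $9.33.
oats only: max(3.5/2.2, 171/53) = 3.226 servings → $1.77.
orange + oats with both tight: 1.814 servings and 1.343 servings → $2.19.
So the least-cost plan costs $1.77.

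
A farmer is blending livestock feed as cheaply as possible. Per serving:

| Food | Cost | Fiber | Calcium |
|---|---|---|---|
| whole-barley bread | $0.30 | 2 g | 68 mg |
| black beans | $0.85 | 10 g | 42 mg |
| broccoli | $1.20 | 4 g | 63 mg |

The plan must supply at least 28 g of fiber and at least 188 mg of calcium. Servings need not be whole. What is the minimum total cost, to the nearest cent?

$2.53

Two binding constraints pin down two serving amounts, so the optimal mix uses at most two foods. The candidates are each food alone (scaled to the tighter of fiber/calcium) and each pair with both constraints tight.
whole-barley bread only: max(28/2, 188/68) = 14 servings → $4.20.
black beans only: max(28/10, 188/42) = 4.476 servings → $3.80.
broccoli only: max(28/4, 188/63) = 7 servings → $8.40.
whole-barley bread + black beans with both tight: 1.181 servings and 2.564 servings → $2.53.
whole-barley bread + broccoli: intersection lies outside the first quadrant.
black beans + broccoli with both tight: 2.19 servings and 1.524 servings → $3.69.
Cheapest feasible corner: $2.53.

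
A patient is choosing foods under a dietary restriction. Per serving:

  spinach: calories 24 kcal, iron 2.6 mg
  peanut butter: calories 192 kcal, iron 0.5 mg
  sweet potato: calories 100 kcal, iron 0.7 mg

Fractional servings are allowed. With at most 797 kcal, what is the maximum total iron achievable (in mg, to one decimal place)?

86.3 mg

Iron per kcal: spinach 0.1083, sweet potato 0.007, peanut butter 0.002604.
With no serving limits, spend the whole calories allowance on spinach: 797 kcal / 24 kcal × 2.6 mg = 86.3 mg.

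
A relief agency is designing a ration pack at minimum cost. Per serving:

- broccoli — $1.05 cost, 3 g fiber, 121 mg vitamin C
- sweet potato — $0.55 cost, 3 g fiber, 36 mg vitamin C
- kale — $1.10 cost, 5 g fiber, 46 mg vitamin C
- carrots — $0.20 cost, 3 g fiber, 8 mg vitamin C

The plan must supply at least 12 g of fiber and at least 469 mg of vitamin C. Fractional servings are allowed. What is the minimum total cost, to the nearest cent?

$4.09

This is a tiny linear program; its minimum lies at a vertex of the feasible set. List the vertices and price them.
broccoli only: max(12/3, 469/121) = 4 servings → $4.20.
sweet potato only: max(12/3, 469/36) = 13.03 servings → $7.17.
kale only: max(12/5, 469/46) = 10.2 servings → $11.22.
carrots only: max(12/3, 469/8) = 58.62 servings → $11.72.
broccoli + sweet potato with both tight: 3.824 servings and 0.1765 servings → $4.11.
broccoli + kale with both tight: 3.839 servings and 0.09636 servings → $4.14.
broccoli + carrots with both tight: 3.867 servings and 0.1327 servings → $4.09.
sweet potato + kale with both targets exact would need a negative amount; discard.
sweet potato + carrots: intersection lies outside the first quadrant.
kale + carrots with both targets exact would need a negative amount; discard.
Cheapest feasible corner: $4.09.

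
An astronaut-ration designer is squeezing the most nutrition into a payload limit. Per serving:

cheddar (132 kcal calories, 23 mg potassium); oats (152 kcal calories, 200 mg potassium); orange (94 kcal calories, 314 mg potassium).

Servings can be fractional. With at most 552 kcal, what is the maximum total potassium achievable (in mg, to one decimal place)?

1843.9 mg

Potassium per kcal: orange 3.34, oats 1.316, cheddar 0.1742.
With no serving limits, spend the whole calories allowance on orange: 552 kcal / 94 kcal × 314 mg = 1843.9 mg.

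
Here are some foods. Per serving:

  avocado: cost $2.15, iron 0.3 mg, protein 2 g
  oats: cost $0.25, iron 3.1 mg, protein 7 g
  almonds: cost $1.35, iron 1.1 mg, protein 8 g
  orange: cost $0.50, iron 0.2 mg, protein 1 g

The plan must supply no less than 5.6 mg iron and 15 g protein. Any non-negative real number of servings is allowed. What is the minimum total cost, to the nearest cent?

For a min-cost LP with two ≥-constraints, a basic feasible solution has at most two positive variables.
avocado only: max(5.6/0.3, 15/2) = 18.67 servings → $40.13.
oats only: max(5.6/3.1, 15/7) = 2.143 servings → $0.54.
almonds only: max(5.6/1.1, 15/8) = 5.091 servings → $6.87.
orange only: max(5.6/0.2, 15/1) = 28 servings → $14.00.
avocado + oats with both tight: 1.78 servings and 1.634 servings → $4.24.
avocado + almonds with both targets exact would need a negative amount; discard.
avocado + orange: intersection lies outside the first quadrant.
oats + almonds with both tight: 1.655 servings and 0.4269 servings → $0.99.
oats + orange with both tight: 1.529 servings and 4.294 servings → $2.53.
almonds + orange: the both-tight solution has a negative serving — not a feasible corner.
The minimum over all feasible corners is $0.54.

$0.54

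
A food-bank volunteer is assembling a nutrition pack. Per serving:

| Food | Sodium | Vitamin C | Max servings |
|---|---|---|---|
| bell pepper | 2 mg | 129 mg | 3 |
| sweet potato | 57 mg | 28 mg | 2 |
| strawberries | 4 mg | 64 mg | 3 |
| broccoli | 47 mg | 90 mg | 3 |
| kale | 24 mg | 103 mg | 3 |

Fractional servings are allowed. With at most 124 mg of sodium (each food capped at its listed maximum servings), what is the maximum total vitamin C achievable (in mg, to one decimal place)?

953.1 mg

Vitamin C per mg sodium: bell pepper 64.5, strawberries 16, kale 4.292, broccoli 1.915, sweet potato 0.4912.
Take 3 servings of bell pepper: uses 6 mg sodium, +387.0 mg vitamin C (running total 387.0 mg).
Take 3 servings of strawberries: uses 12 mg sodium, +192.0 mg vitamin C (running total 579.0 mg).
Take 3 servings of kale: uses 72 mg sodium, +309.0 mg vitamin C (running total 888.0 mg).
Take 0.7234 servings of broccoli: uses 34 mg sodium, +65.1 mg vitamin C (running total 953.1 mg).
Filling greedily by vitamin C-per-mg sodium is optimal for one linear limit, giving 953.1 mg.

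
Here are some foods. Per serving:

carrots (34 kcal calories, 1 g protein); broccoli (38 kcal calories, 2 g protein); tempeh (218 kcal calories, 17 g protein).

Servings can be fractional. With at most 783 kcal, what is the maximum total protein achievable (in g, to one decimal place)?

Protein per kcal: tempeh 0.07798, broccoli 0.05263, carrots 0.02941.
With no serving limits, spend the whole calories allowance on tempeh: 783 kcal / 218 kcal × 17 g = 61.1 g.

61.1 g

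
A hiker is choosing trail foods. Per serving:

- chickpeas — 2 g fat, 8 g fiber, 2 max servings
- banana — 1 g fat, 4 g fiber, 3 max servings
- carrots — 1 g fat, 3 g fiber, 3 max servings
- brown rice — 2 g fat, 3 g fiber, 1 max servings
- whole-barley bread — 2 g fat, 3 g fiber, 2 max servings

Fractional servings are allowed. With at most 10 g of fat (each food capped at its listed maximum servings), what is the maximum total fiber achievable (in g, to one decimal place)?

37.0 g

Fiber per g fat: chickpeas 4, banana 4, carrots 3, brown rice 1.5, whole-barley bread 1.5.
Take 2 servings of chickpeas: uses 4 g fat, +16.0 g fiber (running total 16.0 g).
Take 3 servings of banana: uses 3 g fat, +12.0 g fiber (running total 28.0 g).
Take 3 servings of carrots: uses 3 g fat, +9.0 g fiber (running total 37.0 g).
Filling greedily by fiber-per-g fat is optimal for one linear limit, giving 37.0 g.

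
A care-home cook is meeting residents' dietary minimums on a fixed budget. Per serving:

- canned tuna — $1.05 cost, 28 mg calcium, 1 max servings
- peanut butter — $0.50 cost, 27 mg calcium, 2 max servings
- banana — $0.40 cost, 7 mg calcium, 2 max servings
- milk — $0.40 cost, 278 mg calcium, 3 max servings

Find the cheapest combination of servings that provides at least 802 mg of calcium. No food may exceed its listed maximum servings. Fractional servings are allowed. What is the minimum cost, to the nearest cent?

Cost per mg of calcium: milk $0.0014, peanut butter $0.0185, canned tuna $0.0375, banana $0.0571.
Take 2.885 servings of milk: +802.0 mg calcium for $1.15 (total $1.15, still need 0.0 mg).
Filling from the cheapest source first is optimal under one linear minimum: $1.15.

$1.15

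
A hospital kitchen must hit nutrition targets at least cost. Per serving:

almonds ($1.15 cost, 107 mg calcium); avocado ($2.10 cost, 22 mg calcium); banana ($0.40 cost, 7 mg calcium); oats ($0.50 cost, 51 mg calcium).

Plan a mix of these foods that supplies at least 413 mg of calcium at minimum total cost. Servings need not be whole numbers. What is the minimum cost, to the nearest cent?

Cost per mg of calcium: oats $0.0098, almonds $0.0107, banana $0.0571, avocado $0.0955.
With no serving limits, use only oats: 413 mg / 51 mg = 8.098 servings × $0.50 = $4.05.

$4.05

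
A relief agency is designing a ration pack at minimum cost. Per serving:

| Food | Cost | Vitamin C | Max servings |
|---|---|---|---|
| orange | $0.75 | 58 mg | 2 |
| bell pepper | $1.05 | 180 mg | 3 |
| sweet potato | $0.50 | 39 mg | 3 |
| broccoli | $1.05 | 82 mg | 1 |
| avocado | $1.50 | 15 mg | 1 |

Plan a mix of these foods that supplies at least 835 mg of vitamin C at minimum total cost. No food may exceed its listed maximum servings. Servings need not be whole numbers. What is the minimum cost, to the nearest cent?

$6.94

Cost per mg of vitamin C: bell pepper $0.0058, broccoli $0.0128, sweet potato $0.0128, orange $0.0129, avocado $0.1000.
Take 3 servings of bell pepper: +540.0 mg vitamin C for $3.15 (total $3.15, still need 295.0 mg).
Take 1 serving of broccoli: +82.0 mg vitamin C for $1.05 (total $4.20, still need 213.0 mg).
Take 3 servings of sweet potato: +117.0 mg vitamin C for $1.50 (total $5.70, still need 96.0 mg).
Take 1.655 servings of orange: +96.0 mg vitamin C for $1.24 (total $6.94, still need 0.0 mg).
Filling from the cheapest source first is optimal under one linear minimum: $6.94.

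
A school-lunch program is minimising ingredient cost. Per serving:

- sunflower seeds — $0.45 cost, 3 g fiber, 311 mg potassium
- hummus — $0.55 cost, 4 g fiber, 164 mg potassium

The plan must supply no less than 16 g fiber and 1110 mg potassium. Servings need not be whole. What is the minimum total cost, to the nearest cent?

$2.29

The cheapest plan sits at a corner of the feasible region — with two constraints it uses at most two foods.
sunflower seeds only: max(16/3, 1110/311) = 5.333 servings → $2.40.
hummus only: max(16/4, 1110/164) = 6.768 servings → $3.72.
sunflower seeds + hummus with both tight: 2.415 servings and 2.189 servings → $2.29.
Cheapest feasible corner: $2.29.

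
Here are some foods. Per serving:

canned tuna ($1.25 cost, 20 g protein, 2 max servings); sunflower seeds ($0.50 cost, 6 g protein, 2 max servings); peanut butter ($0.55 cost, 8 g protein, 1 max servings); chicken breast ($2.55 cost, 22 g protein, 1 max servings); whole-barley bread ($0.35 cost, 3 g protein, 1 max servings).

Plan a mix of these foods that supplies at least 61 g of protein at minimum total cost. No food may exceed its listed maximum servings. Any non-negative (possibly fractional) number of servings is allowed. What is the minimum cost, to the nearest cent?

$4.17

Cost per g of protein: canned tuna $0.0625, peanut butter $0.0688, sunflower seeds $0.0833, chicken breast $0.1159, whole-barley bread $0.1167.
Take 2 servings of canned tuna: +40.0 g protein for $2.50 (total $2.50, still need 21.0 g).
Take 1 serving of peanut butter: +8.0 g protein for $0.55 (total $3.05, still need 13.0 g).
Take 2 servings of sunflower seeds: +12.0 g protein for $1.00 (total $4.05, still need 1.0 g).
Take 0.04545 servings of chicken breast: +1.0 g protein for $0.12 (total $4.17, still need 0.0 g).
Greedy by cheapest-per-g is optimal for a single linear constraint, so the minimum cost is $4.17.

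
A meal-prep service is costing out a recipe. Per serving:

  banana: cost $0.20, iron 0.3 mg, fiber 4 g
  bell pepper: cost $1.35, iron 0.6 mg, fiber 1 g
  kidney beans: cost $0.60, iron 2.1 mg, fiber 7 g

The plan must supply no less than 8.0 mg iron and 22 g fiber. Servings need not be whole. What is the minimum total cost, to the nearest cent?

$2.29

An LP optimum is at a vertex; with two nutrient constraints at most two foods are used. Check each candidate.
banana only: max(8.0/0.3, 22/4) = 26.67 servings → $5.33.
bell pepper only: max(8.0/0.6, 22/1) = 22 servings → $29.70.
kidney beans only: max(8.0/2.1, 22/7) = 3.81 servings → $2.29.
banana + bell pepper with both tight: 2.476 servings and 12.1 servings → $16.82.
banana + kidney beans: intersection lies outside the first quadrant.
bell pepper + kidney beans with both tight: 4.667 servings and 2.476 servings → $7.79.
Cheapest feasible corner: $2.29.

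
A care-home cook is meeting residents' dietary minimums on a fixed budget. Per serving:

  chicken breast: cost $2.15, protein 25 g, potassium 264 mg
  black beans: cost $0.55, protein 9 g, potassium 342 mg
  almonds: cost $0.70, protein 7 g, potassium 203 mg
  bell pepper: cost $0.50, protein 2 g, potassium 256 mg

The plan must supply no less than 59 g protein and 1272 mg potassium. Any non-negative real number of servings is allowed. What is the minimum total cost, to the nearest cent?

Two binding constraints pin down two serving amounts, so the optimal mix uses at most two foods. The candidates are each food alone (scaled to the tighter of protein/potassium) and each pair with both constraints tight.
chicken breast only: max(59/25, 1272/264) = 4.818 servings → $10.36.
black beans only: max(59/9, 1272/342) = 6.556 servings → $3.61.
almonds only: max(59/7, 1272/203) = 8.429 servings → $5.90.
bell pepper only: max(59/2, 1272/256) = 29.5 servings → $14.75.
chicken breast + black beans with both tight: 1.414 servings and 2.628 servings → $4.49.
chicken breast + almonds with both tight: 0.9523 servings and 5.028 servings → $5.57.
chicken breast + bell pepper with both tight: 2.139 servings and 2.763 servings → $5.98.
black beans + almonds with both targets exact would need a negative amount; discard.
black beans + bell pepper: intersection lies outside the first quadrant.
almonds + bell pepper: the both-tight solution has a negative serving — not a feasible corner.
So the least-cost plan costs $3.61.

$3.61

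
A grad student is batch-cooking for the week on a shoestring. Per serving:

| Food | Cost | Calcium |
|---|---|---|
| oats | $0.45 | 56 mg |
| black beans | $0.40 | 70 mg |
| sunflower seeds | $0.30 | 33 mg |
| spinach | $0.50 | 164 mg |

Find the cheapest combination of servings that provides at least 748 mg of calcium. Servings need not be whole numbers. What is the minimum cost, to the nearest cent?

Cost per mg of calcium: spinach $0.0030, black beans $0.0057, oats $0.0080, sunflower seeds $0.0091.
With no serving limits, use only spinach: 748 mg / 164 mg = 4.561 servings × $0.50 = $2.28.

$2.28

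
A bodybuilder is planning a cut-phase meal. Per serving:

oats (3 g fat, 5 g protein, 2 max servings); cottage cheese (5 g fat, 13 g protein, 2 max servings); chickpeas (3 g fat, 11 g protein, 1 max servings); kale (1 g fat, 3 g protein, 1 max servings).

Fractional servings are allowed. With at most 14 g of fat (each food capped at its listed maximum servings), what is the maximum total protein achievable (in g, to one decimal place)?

40.0 g

Protein per g fat: chickpeas 3.667, kale 3, cottage cheese 2.6, oats 1.667.
Take 1 serving of chickpeas: uses 3 g fat, +11.0 g protein (running total 11.0 g).
Take 1 serving of kale: uses 1 g fat, +3.0 g protein (running total 14.0 g).
Take 2 servings of cottage cheese: uses 10 g fat, +26.0 g protein (running total 40.0 g).
Greedy by best ratio exhausts the fat allowance optimally: 40.0 g.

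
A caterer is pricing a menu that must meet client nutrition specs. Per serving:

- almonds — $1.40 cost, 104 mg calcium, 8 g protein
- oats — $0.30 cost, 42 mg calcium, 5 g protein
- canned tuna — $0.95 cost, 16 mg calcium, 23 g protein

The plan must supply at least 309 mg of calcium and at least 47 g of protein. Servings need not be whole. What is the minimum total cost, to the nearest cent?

A basic optimal solution has at most two foods positive. Try each food alone and each pair with both targets met exactly.
almonds only: max(309/104, 47/8) = 5.875 servings → $8.22.
oats only: max(309/42, 47/5) = 9.4 servings → $2.82.
canned tuna only: max(309/16, 47/23) = 19.31 servings → $18.35.
almonds + oats: the both-tight solution has a negative serving — not a feasible corner.
almonds + canned tuna with both tight: 2.807 servings and 1.067 servings → $4.94.
oats + canned tuna with both tight: 7.173 servings and 0.4842 servings → $2.61.
So the least-cost plan costs $2.61.

$2.61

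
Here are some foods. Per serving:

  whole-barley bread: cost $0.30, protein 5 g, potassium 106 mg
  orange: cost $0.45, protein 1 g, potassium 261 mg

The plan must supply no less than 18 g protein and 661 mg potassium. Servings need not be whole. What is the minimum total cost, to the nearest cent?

For a min-cost LP with two ≥-constraints, a basic feasible solution has at most two positive variables.
whole-barley bread only: max(18/5, 661/106) = 6.236 servings → $1.87.
orange only: max(18/1, 661/261) = 18 servings → $8.10.
whole-barley bread + orange with both tight: 3.367 servings and 1.165 servings → $1.53.
The minimum over all feasible corners is $1.53.

$1.53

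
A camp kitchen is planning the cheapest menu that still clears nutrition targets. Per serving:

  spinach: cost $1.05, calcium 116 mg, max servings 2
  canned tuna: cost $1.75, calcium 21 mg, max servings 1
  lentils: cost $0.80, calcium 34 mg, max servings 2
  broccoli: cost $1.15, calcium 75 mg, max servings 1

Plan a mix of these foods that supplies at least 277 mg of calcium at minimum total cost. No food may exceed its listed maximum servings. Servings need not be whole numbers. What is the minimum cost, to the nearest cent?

$2.79

Cost per mg of calcium: spinach $0.0091, broccoli $0.0153, lentils $0.0235, canned tuna $0.0833.
Take 2 servings of spinach: +232.0 mg calcium for $2.10 (total $2.10, still need 45.0 mg).
Take 0.6 servings of broccoli: +45.0 mg calcium for $0.69 (total $2.79, still need 0.0 mg).
Greedy by cheapest-per-mg is optimal for a single linear constraint, so the minimum cost is $2.79.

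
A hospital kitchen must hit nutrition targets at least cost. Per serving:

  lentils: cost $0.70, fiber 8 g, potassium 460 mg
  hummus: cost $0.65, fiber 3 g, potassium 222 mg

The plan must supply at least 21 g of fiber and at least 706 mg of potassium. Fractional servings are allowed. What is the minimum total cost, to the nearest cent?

An LP optimum is at a vertex; with two nutrient constraints at most two foods are used. Check each candidate.
lentils only: max(21/8, 706/460) = 2.625 servings → $1.84.
hummus only: max(21/3, 706/222) = 7 servings → $4.55.
lentils + hummus: the both-tight solution has a negative serving — not a feasible corner.
So the least-cost plan costs $1.84.

$1.84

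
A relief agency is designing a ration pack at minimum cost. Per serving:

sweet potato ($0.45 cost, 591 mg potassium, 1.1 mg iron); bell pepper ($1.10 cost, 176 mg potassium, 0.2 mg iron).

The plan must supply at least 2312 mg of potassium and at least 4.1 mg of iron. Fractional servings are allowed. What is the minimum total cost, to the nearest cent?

Check every corner: each single food scaled to meet both minima, and each pair solved so both constraints bind.
sweet potato only: max(2312/591, 4.1/1.1) = 3.912 servings → $1.76.
bell pepper only: max(2312/176, 4.1/0.2) = 20.5 servings → $22.55.
sweet potato + bell pepper with both tight: 3.438 servings and 1.593 servings → $3.30.
Cheapest feasible corner: $1.76.

$1.76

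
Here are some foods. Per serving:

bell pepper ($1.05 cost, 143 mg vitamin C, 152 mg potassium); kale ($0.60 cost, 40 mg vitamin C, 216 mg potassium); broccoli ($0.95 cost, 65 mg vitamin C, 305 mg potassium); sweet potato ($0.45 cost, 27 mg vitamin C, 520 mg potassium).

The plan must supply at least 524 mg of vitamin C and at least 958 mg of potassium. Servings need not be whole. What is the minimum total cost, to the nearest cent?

$4.05

Two binding constraints pin down two serving amounts, so the optimal mix uses at most two foods. The candidates are each food alone (scaled to the tighter of vitamin C/potassium) and each pair with both constraints tight.
bell pepper only: max(524/143, 958/152) = 6.303 servings → $6.62.
kale only: max(524/40, 958/216) = 13.1 servings → $7.86.
broccoli only: max(524/65, 958/305) = 8.062 servings → $7.66.
sweet potato only: max(524/27, 958/520) = 19.41 servings → $8.73.
bell pepper + kale with both tight: 3.018 servings and 2.312 servings → $4.56.
bell pepper + broccoli with both tight: 2.892 servings and 1.7 servings → $4.65.
bell pepper + sweet potato with both tight: 3.51 servings and 0.8162 servings → $4.05.
kale + broccoli with both targets exact would need a negative amount; discard.
kale + sweet potato: intersection lies outside the first quadrant.
broccoli + sweet potato: the both-tight solution has a negative serving — not a feasible corner.
So the least-cost plan costs $4.05.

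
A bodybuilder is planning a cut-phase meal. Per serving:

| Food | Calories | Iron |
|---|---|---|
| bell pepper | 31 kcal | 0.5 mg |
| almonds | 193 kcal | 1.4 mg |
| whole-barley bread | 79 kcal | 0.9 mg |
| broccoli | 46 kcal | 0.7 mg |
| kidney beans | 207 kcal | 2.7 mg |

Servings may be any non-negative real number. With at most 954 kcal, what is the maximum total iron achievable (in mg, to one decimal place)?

Iron per kcal: bell pepper 0.01613, broccoli 0.01522, kidney beans 0.01304, whole-barley bread 0.01139, almonds 0.007254.
With no serving limits, spend the whole calories allowance on bell pepper: 954 kcal / 31 kcal × 0.5 mg = 15.4 mg.

15.4 mg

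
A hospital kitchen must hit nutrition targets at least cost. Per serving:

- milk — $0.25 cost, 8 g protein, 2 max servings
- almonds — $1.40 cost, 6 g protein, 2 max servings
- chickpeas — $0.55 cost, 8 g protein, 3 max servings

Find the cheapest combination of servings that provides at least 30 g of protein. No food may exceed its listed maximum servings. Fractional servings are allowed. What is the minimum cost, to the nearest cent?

Cost per g of protein: milk $0.0312, chickpeas $0.0688, almonds $0.2333.
Take 2 servings of milk: +16.0 g protein for $0.50 (total $0.50, still need 14.0 g).
Take 1.75 servings of chickpeas: +14.0 g protein for $0.96 (total $1.46, still need 0.0 g).
Greedy by cheapest-per-g is optimal for a single linear constraint, so the minimum cost is $1.46.

$1.46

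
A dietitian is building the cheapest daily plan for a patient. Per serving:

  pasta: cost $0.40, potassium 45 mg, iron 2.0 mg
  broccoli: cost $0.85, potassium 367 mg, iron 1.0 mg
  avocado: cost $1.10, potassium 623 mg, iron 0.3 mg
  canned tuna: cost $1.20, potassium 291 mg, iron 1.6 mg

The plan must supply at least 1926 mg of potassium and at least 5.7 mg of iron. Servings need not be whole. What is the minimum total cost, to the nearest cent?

$4.17

An LP optimum is at a vertex; with two nutrient constraints at most two foods are used. Check each candidate.
pasta only: max(1926/45, 5.7/2.0) = 42.8 servings → $17.12.
broccoli only: max(1926/367, 5.7/1.0) = 5.7 servings → $4.84.
avocado only: max(1926/623, 5.7/0.3) = 19 servings → $20.90.
canned tuna only: max(1926/291, 5.7/1.6) = 6.619 servings → $7.94.
pasta + broccoli with both tight: 0.2408 servings and 5.218 servings → $4.53.
pasta + avocado with both tight: 2.412 servings and 2.917 servings → $4.17.
pasta + canned tuna with both targets exact would need a negative amount; discard.
broccoli + avocado with both targets exact would need a negative amount; discard.
broccoli + canned tuna with both tight: 4.804 servings and 0.5601 servings → $4.76.
avocado + canned tuna with both tight: 1.564 servings and 3.269 servings → $5.64.
Cheapest feasible corner: $4.17.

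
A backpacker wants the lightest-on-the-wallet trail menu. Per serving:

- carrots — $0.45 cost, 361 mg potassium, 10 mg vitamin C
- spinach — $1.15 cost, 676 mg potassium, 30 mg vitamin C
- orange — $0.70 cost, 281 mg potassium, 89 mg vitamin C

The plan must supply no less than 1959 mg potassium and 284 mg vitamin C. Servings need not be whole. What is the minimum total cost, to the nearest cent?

$3.43

Compare the cost at each extreme point of the feasible region.
carrots only: max(1959/361, 284/10) = 28.4 servings → $12.78.
spinach only: max(1959/676, 284/30) = 9.467 servings → $10.89.
orange only: max(1959/281, 284/89) = 6.972 servings → $4.88.
carrots + spinach: intersection lies outside the first quadrant.
carrots + orange with both tight: 3.225 servings and 2.829 servings → $3.43.
spinach + orange with both tight: 1.828 servings and 2.575 servings → $3.90.
So the least-cost plan costs $3.43.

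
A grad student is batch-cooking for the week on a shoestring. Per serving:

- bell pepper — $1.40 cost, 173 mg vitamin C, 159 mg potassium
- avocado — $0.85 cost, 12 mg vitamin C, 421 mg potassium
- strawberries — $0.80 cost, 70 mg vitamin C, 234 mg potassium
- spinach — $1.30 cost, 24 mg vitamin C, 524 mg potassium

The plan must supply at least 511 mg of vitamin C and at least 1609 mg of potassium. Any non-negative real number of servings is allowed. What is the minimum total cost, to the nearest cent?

A basic optimal solution has at most two foods positive. Try each food alone and each pair with both targets met exactly.
bell pepper only: max(511/173, 1609/159) = 10.12 servings → $14.17.
avocado only: max(511/12, 1609/421) = 42.58 servings → $36.20.
strawberries only: max(511/70, 1609/234) = 7.3 servings → $5.84.
spinach only: max(511/24, 1609/524) = 21.29 servings → $27.68.
bell pepper + avocado with both tight: 2.761 servings and 2.779 servings → $6.23.
bell pepper + strawberries with both tight: 0.2366 servings and 6.715 servings → $5.70.
bell pepper + spinach with both tight: 2.639 servings and 2.27 servings → $6.65.
avocado + strawberries: intersection lies outside the first quadrant.
avocado + spinach: intersection lies outside the first quadrant.
strawberries + spinach with both targets exact would need a negative amount; discard.
The minimum over all feasible corners is $5.70.

$5.70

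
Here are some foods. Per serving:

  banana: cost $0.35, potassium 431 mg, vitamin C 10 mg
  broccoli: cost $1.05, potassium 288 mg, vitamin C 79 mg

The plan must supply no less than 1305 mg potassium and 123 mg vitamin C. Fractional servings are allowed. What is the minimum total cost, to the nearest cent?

$2.11

Compare the cost at each extreme point of the feasible region.
banana only: max(1305/431, 123/10) = 12.3 servings → $4.30.
broccoli only: max(1305/288, 123/79) = 4.531 servings → $4.76.
banana + broccoli with both tight: 2.171 servings and 1.282 servings → $2.11.
The minimum over all feasible corners is $2.11.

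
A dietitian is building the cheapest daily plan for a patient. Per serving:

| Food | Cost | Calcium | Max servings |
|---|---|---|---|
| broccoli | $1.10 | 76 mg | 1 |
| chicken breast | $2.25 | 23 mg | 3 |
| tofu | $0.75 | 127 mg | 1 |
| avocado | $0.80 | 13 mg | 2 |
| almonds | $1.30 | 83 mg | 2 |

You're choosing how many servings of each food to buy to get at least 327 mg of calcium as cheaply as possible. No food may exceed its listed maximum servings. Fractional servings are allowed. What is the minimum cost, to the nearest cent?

Cost per mg of calcium: tofu $0.0059, broccoli $0.0145, almonds $0.0157, avocado $0.0615, chicken breast $0.0978.
Take 1 serving of tofu: +127.0 mg calcium for $0.75 (total $0.75, still need 200.0 mg).
Take 1 serving of broccoli: +76.0 mg calcium for $1.10 (total $1.85, still need 124.0 mg).
Take 1.494 servings of almonds: +124.0 mg calcium for $1.94 (total $3.79, still need 0.0 mg).
Filling from the cheapest source first is optimal under one linear minimum: $3.79.

$3.79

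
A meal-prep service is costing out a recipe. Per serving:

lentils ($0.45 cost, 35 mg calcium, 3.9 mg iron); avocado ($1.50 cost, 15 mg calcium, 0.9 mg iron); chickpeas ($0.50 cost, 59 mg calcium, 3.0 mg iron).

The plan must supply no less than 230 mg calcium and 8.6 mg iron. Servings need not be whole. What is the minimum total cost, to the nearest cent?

With two linear requirements the optimum uses one or two foods; enumerate the corners.
lentils only: max(230/35, 8.6/3.9) = 6.571 servings → $2.96.
avocado only: max(230/15, 8.6/0.9) = 15.33 servings → $23.00.
chickpeas only: max(230/59, 8.6/3.0) = 3.898 servings → $1.95.
lentils + avocado: intersection lies outside the first quadrant.
lentils + chickpeas: the both-tight solution has a negative serving — not a feasible corner.
avocado + chickpeas: intersection lies outside the first quadrant.
The minimum over all feasible corners is $1.95.

$1.95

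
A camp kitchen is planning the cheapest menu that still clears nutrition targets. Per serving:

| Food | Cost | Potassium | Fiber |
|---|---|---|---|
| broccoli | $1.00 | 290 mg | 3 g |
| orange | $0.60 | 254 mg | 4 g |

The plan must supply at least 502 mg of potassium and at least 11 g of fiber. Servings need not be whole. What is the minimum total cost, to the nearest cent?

Two binding constraints pin down two serving amounts, so the optimal mix uses at most two foods. The candidates are each food alone (scaled to the tighter of potassium/fiber) and each pair with both constraints tight.
broccoli only: max(502/290, 11/3) = 3.667 servings → $3.67.
orange only: max(502/254, 11/4) = 2.75 servings → $1.65.
broccoli + orange: intersection lies outside the first quadrant.
The minimum over all feasible corners is $1.65.

$1.65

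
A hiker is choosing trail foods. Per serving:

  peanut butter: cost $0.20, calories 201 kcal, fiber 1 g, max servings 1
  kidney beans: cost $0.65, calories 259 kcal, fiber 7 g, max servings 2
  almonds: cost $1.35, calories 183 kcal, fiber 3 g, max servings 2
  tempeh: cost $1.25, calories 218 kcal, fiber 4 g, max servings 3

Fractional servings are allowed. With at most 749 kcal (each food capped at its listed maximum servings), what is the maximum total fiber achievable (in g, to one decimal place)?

18.2 g

Fiber per kcal: kidney beans 0.02703, tempeh 0.01835, almonds 0.01639, peanut butter 0.004975.
Take 2 servings of kidney beans: uses 518 kcal, +14.0 g fiber (running total 14.0 g).
Take 1.06 servings of tempeh: uses 231 kcal, +4.2 g fiber (running total 18.2 g).
Filling greedily by fiber-per-kcal is optimal for one linear limit, giving 18.2 g.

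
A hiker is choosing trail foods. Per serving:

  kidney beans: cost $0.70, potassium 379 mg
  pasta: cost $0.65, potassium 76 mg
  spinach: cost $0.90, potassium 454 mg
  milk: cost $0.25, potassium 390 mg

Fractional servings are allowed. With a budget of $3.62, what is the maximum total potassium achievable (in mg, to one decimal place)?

Potassium per dollar: milk 1560, kidney beans 541.4, spinach 504.4, pasta 116.9.
With no serving limits, spend the whole cost allowance on milk: $3.62 / $0.25 × 390 mg = 5647.2 mg.

5647.2 mg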